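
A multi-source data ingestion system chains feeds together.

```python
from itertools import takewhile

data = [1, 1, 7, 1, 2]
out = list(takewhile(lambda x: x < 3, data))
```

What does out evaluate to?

Step 1: takewhile stops at first element >= 3:
  1 < 3: take
  1 < 3: take
  7 >= 3: stop
Therefore out = [1, 1].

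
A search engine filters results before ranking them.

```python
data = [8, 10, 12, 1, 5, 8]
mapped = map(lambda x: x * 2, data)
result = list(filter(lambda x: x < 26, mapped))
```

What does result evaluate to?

Step 1: Map x * 2:
  8 -> 16
  10 -> 20
  12 -> 24
  1 -> 2
  5 -> 10
  8 -> 16
Step 2: Filter for < 26:
  16: kept
  20: kept
  24: kept
  2: kept
  10: kept
  16: kept
Therefore result = [16, 20, 24, 2, 10, 16].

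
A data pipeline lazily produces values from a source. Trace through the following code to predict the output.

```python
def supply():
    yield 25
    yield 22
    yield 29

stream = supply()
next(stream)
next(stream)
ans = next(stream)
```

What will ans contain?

Step 1: supply() creates a generator.
Step 2: next(stream) yields 25 (consumed and discarded).
Step 3: next(stream) yields 22 (consumed and discarded).
Step 4: next(stream) yields 29, assigned to ans.
Therefore ans = 29.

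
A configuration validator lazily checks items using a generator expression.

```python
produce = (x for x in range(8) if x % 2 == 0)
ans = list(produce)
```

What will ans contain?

Step 1: Filter range(8) keeping only even values:
  x=0: even, included
  x=1: odd, excluded
  x=2: even, included
  x=3: odd, excluded
  x=4: even, included
  x=5: odd, excluded
  x=6: even, included
  x=7: odd, excluded
Therefore ans = [0, 2, 4, 6].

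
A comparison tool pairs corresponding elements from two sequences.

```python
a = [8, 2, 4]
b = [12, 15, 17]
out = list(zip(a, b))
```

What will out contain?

Step 1: zip pairs elements at same index:
  Index 0: (8, 12)
  Index 1: (2, 15)
  Index 2: (4, 17)
Therefore out = [(8, 12), (2, 15), (4, 17)].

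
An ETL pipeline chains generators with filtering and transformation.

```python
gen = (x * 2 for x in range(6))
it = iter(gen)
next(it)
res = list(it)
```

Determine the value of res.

Step 1: Generator produces [0, 2, 4, 6, 8, 10].
Step 2: next(it) consumes first element (0).
Step 3: list(it) collects remaining: [2, 4, 6, 8, 10].
Therefore res = [2, 4, 6, 8, 10].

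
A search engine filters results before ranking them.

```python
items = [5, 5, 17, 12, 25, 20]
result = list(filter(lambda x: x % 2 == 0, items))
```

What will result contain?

Step 1: Filter elements divisible by 2:
  5 % 2 = 1: removed
  5 % 2 = 1: removed
  17 % 2 = 1: removed
  12 % 2 = 0: kept
  25 % 2 = 1: removed
  20 % 2 = 0: kept
Therefore result = [12, 20].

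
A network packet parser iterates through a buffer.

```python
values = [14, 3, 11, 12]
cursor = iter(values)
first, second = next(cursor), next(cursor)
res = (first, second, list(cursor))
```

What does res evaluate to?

Step 1: Create iterator over [14, 3, 11, 12].
Step 2: first = 14, second = 3.
Step 3: Remaining elements: [11, 12].
Therefore res = (14, 3, [11, 12]).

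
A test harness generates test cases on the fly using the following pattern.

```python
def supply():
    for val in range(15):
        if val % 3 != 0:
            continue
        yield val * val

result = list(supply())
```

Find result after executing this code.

Step 1: Only yield val**2 when val is divisible by 3:
  val=0: 0 % 3 == 0, yield 0**2 = 0
  val=3: 3 % 3 == 0, yield 3**2 = 9
  val=6: 6 % 3 == 0, yield 6**2 = 36
  val=9: 9 % 3 == 0, yield 9**2 = 81
  val=12: 12 % 3 == 0, yield 12**2 = 144
Therefore result = [0, 9, 36, 81, 144].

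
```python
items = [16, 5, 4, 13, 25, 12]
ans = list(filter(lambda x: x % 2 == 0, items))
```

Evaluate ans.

Step 1: Filter elements divisible by 2:
  16 % 2 = 0: kept
  5 % 2 = 1: removed
  4 % 2 = 0: kept
  13 % 2 = 1: removed
  25 % 2 = 1: removed
  12 % 2 = 0: kept
Therefore ans = [16, 4, 12].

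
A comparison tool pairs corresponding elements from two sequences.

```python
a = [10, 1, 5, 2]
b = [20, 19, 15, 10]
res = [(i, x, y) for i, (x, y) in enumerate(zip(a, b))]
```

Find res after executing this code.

Step 1: enumerate(zip(a, b)) gives index with paired elements:
  i=0: (10, 20)
  i=1: (1, 19)
  i=2: (5, 15)
  i=3: (2, 10)
Therefore res = [(0, 10, 20), (1, 1, 19), (2, 5, 15), (3, 2, 10)].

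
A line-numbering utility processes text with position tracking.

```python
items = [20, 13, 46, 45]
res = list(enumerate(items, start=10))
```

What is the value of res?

Step 1: enumerate with start=10:
  (10, 20)
  (11, 13)
  (12, 46)
  (13, 45)
Therefore res = [(10, 20), (11, 13), (12, 46), (13, 45)].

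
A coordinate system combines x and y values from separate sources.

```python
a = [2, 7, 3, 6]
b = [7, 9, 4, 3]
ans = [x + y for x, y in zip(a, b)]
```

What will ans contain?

Step 1: Add corresponding elements:
  2 + 7 = 9
  7 + 9 = 16
  3 + 4 = 7
  6 + 3 = 9
Therefore ans = [9, 16, 7, 9].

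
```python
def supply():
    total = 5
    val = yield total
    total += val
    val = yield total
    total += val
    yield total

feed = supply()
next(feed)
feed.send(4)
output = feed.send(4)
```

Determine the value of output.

Step 1: next() -> yield total=5.
Step 2: send(4) -> val=4, total = 5+4 = 9, yield 9.
Step 3: send(4) -> val=4, total = 9+4 = 13, yield 13.
Therefore output = 13.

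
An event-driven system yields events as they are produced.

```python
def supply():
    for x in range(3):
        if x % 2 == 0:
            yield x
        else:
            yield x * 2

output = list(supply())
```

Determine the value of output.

Step 1: For each x in range(3), yield x if even, else x*2:
  x=0 (even): yield 0
  x=1 (odd): yield 1*2 = 2
  x=2 (even): yield 2
Therefore output = [0, 2, 2].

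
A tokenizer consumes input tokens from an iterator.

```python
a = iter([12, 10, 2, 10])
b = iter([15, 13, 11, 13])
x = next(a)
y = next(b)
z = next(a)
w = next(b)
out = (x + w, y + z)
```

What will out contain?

Step 1: a iterates [12, 10, 2, 10], b iterates [15, 13, 11, 13].
Step 2: x = next(a) = 12, y = next(b) = 15.
Step 3: z = next(a) = 10, w = next(b) = 13.
Step 4: out = (12 + 13, 15 + 10) = (25, 25).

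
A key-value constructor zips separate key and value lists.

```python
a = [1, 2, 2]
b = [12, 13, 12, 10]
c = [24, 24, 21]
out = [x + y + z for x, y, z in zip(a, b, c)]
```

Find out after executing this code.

Step 1: zip three lists (truncates to shortest, len=3):
  1 + 12 + 24 = 37
  2 + 13 + 24 = 39
  2 + 12 + 21 = 35
Therefore out = [37, 39, 35].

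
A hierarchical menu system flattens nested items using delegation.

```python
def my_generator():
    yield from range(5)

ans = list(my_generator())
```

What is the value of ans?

Step 1: yield from delegates to the iterable, yielding each element.
Step 2: Collected values: [0, 1, 2, 3, 4].
Therefore ans = [0, 1, 2, 3, 4].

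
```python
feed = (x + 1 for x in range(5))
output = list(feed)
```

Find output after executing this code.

Step 1: For each x in range(5), compute x+1:
  x=0: 0+1 = 1
  x=1: 1+1 = 2
  x=2: 2+1 = 3
  x=3: 3+1 = 4
  x=4: 4+1 = 5
Therefore output = [1, 2, 3, 4, 5].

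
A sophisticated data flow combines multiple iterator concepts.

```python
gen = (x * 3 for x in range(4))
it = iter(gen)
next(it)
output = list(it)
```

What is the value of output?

Step 1: Generator produces [0, 3, 6, 9].
Step 2: next(it) consumes first element (0).
Step 3: list(it) collects remaining: [3, 6, 9].
Therefore output = [3, 6, 9].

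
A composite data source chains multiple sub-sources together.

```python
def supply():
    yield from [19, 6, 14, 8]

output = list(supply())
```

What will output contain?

Step 1: yield from delegates to the iterable, yielding each element.
Step 2: Collected values: [19, 6, 14, 8].
Therefore output = [19, 6, 14, 8].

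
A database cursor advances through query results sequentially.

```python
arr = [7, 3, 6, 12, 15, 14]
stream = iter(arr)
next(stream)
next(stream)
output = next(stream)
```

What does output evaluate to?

Step 1: Create iterator over [7, 3, 6, 12, 15, 14].
Step 2: next() consumes 7.
Step 3: next() consumes 3.
Step 4: next() returns 6.
Therefore output = 6.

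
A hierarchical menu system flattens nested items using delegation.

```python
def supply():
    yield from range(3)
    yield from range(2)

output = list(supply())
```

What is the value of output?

Step 1: Trace yields in order:
  yield 0
  yield 1
  yield 2
  yield 0
  yield 1
Therefore output = [0, 1, 2, 0, 1].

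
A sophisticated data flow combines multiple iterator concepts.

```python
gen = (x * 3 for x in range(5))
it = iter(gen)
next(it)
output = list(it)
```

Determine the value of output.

Step 1: Generator produces [0, 3, 6, 9, 12].
Step 2: next(it) consumes first element (0).
Step 3: list(it) collects remaining: [3, 6, 9, 12].
Therefore output = [3, 6, 9, 12].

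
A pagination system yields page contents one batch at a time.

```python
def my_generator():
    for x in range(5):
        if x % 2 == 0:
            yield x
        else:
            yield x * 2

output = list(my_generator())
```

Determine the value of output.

Step 1: For each x in range(5), yield x if even, else x*2:
  x=0 (even): yield 0
  x=1 (odd): yield 1*2 = 2
  x=2 (even): yield 2
  x=3 (odd): yield 3*2 = 6
  x=4 (even): yield 4
Therefore output = [0, 2, 2, 6, 4].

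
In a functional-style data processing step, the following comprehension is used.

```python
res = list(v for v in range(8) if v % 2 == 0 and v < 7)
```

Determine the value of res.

Step 1: Filter range(8) where v % 2 == 0 and v < 7:
  v=0: both conditions met, included
  v=1: excluded (1 % 2 != 0)
  v=2: both conditions met, included
  v=3: excluded (3 % 2 != 0)
  v=4: both conditions met, included
  v=5: excluded (5 % 2 != 0)
  v=6: both conditions met, included
  v=7: excluded (7 % 2 != 0, 7 >= 7)
Therefore res = [0, 2, 4, 6].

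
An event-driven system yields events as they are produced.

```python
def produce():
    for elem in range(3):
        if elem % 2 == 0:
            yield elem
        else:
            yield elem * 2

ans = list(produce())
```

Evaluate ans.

Step 1: For each elem in range(3), yield elem if even, else elem*2:
  elem=0 (even): yield 0
  elem=1 (odd): yield 1*2 = 2
  elem=2 (even): yield 2
Therefore ans = [0, 2, 2].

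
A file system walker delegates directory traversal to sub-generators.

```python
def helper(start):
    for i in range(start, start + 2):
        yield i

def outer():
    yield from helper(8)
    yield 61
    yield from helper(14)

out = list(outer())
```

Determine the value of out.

Step 1: outer() delegates to helper(8):
  yield 8
  yield 9
Step 2: yield 61
Step 3: Delegates to helper(14):
  yield 14
  yield 15
Therefore out = [8, 9, 61, 14, 15].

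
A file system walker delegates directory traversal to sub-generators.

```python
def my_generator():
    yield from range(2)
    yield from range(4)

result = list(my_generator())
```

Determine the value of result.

Step 1: Trace yields in order:
  yield 0
  yield 1
  yield 0
  yield 1
  yield 2
  yield 3
Therefore result = [0, 1, 0, 1, 2, 3].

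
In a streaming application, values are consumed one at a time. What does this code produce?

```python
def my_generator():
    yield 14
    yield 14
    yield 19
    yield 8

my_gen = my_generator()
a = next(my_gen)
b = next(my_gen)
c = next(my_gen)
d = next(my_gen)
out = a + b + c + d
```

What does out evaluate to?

Step 1: Create generator and consume all values:
  a = next(my_gen) = 14
  b = next(my_gen) = 14
  c = next(my_gen) = 19
  d = next(my_gen) = 8
Step 2: out = 14 + 14 + 19 + 8 = 55.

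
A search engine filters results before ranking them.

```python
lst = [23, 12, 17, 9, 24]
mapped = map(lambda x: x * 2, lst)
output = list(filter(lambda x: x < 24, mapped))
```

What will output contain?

Step 1: Map x * 2:
  23 -> 46
  12 -> 24
  17 -> 34
  9 -> 18
  24 -> 48
Step 2: Filter for < 24:
  46: removed
  24: removed
  34: removed
  18: kept
  48: removed
Therefore output = [18].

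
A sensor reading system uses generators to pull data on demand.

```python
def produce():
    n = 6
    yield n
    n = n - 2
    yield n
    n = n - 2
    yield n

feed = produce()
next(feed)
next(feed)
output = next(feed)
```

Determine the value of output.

Step 1: Trace through generator execution:
  Yield 1: n starts at 6, yield 6
  Yield 2: n = 6 - 2 = 4, yield 4
  Yield 3: n = 4 - 2 = 2, yield 2
Step 2: First next() gets 6, second next() gets the second value, third next() yields 2.
Therefore output = 2.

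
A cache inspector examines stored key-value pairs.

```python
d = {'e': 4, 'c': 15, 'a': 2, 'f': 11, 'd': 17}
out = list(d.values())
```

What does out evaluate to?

Step 1: d.values() returns the dictionary values in insertion order.
Therefore out = [4, 15, 2, 11, 17].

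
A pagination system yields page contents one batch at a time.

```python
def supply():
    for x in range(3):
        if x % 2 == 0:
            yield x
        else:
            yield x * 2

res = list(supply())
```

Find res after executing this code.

Step 1: For each x in range(3), yield x if even, else x*2:
  x=0 (even): yield 0
  x=1 (odd): yield 1*2 = 2
  x=2 (even): yield 2
Therefore res = [0, 2, 2].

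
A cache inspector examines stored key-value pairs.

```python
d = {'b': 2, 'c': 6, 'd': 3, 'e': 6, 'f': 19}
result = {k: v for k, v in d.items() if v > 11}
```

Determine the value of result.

Step 1: Filter items where value > 11:
  'b': 2 <= 11: removed
  'c': 6 <= 11: removed
  'd': 3 <= 11: removed
  'e': 6 <= 11: removed
  'f': 19 > 11: kept
Therefore result = {'f': 19}.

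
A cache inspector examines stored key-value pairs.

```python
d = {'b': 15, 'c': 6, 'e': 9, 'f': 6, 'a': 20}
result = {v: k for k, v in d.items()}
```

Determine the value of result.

Step 1: Invert dict (swap keys and values):
  'b': 15 -> 15: 'b'
  'c': 6 -> 6: 'c'
  'e': 9 -> 9: 'e'
  'f': 6 -> 6: 'f'
  'a': 20 -> 20: 'a'
Therefore result = {15: 'b', 6: 'f', 9: 'e', 20: 'a'}.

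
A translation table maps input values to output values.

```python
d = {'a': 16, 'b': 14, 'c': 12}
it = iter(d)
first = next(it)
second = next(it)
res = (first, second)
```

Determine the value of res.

Step 1: iter(d) iterates over keys: ['a', 'b', 'c'].
Step 2: first = next(it) = 'a', second = next(it) = 'b'.
Therefore res = ('a', 'b').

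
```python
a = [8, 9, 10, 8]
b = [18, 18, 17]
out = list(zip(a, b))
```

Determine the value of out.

Step 1: zip stops at shortest (len(a)=4, len(b)=3):
  Index 0: (8, 18)
  Index 1: (9, 18)
  Index 2: (10, 17)
Step 2: Last element of a (8) has no pair, dropped.
Therefore out = [(8, 18), (9, 18), (10, 17)].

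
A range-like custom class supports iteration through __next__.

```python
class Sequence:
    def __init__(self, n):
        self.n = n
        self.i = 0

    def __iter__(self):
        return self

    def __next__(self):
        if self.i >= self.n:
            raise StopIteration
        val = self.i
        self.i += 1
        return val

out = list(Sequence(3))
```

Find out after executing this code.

Step 1: Sequence(3) creates an iterator counting 0 to 2.
Step 2: list() consumes all values: [0, 1, 2].
Therefore out = [0, 1, 2].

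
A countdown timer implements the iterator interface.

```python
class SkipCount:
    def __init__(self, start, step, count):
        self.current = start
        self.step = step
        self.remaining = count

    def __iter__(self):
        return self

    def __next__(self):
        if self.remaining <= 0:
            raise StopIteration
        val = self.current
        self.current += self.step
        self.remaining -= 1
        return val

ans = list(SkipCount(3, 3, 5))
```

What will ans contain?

Step 1: SkipCount starts at 3, increments by 3, for 5 steps:
  Yield 3, then current += 3
  Yield 6, then current += 3
  Yield 9, then current += 3
  Yield 12, then current += 3
  Yield 15, then current += 3
Therefore ans = [3, 6, 9, 12, 15].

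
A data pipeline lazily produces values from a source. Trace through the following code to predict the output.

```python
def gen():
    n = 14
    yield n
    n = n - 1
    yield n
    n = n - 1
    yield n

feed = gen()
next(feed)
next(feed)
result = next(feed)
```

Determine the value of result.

Step 1: Trace through generator execution:
  Yield 1: n starts at 14, yield 14
  Yield 2: n = 14 - 1 = 13, yield 13
  Yield 3: n = 13 - 1 = 12, yield 12
Step 2: First next() gets 14, second next() gets the second value, third next() yields 12.
Therefore result = 12.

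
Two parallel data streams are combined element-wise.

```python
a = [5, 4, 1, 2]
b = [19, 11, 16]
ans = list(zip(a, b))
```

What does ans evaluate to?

Step 1: zip stops at shortest (len(a)=4, len(b)=3):
  Index 0: (5, 19)
  Index 1: (4, 11)
  Index 2: (1, 16)
Step 2: Last element of a (2) has no pair, dropped.
Therefore ans = [(5, 19), (4, 11), (1, 16)].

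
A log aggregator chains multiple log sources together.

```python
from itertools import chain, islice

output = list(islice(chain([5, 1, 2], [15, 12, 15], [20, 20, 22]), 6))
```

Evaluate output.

Step 1: chain([5, 1, 2], [15, 12, 15], [20, 20, 22]) = [5, 1, 2, 15, 12, 15, 20, 20, 22].
Step 2: islice takes first 6 elements: [5, 1, 2, 15, 12, 15].
Therefore output = [5, 1, 2, 15, 12, 15].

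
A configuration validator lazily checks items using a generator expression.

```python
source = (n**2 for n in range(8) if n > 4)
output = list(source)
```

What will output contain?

Step 1: For range(8), keep n > 4, then square:
  n=0: 0 <= 4, excluded
  n=1: 1 <= 4, excluded
  n=2: 2 <= 4, excluded
  n=3: 3 <= 4, excluded
  n=4: 4 <= 4, excluded
  n=5: 5 > 4, yield 5**2 = 25
  n=6: 6 > 4, yield 6**2 = 36
  n=7: 7 > 4, yield 7**2 = 49
Therefore output = [25, 36, 49].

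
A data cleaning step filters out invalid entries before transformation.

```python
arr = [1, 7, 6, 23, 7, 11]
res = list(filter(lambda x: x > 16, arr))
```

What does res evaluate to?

Step 1: Filter elements > 16:
  1: removed
  7: removed
  6: removed
  23: kept
  7: removed
  11: removed
Therefore res = [23].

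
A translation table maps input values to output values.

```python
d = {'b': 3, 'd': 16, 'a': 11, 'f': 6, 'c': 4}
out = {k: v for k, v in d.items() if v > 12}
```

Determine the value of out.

Step 1: Filter items where value > 12:
  'b': 3 <= 12: removed
  'd': 16 > 12: kept
  'a': 11 <= 12: removed
  'f': 6 <= 12: removed
  'c': 4 <= 12: removed
Therefore out = {'d': 16}.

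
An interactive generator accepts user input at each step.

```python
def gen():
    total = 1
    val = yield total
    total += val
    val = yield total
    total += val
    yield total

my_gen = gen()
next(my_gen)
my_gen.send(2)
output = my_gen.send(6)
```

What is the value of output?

Step 1: next() -> yield total=1.
Step 2: send(2) -> val=2, total = 1+2 = 3, yield 3.
Step 3: send(6) -> val=6, total = 3+6 = 9, yield 9.
Therefore output = 9.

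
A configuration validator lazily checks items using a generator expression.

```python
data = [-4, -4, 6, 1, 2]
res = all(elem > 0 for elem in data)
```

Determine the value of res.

Step 1: Check elem > 0 for each element in [-4, -4, 6, 1, 2]:
  -4 > 0: False
  -4 > 0: False
  6 > 0: True
  1 > 0: True
  2 > 0: True
Step 2: all() returns False.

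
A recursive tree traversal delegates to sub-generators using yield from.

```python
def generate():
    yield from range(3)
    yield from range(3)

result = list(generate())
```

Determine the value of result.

Step 1: Trace yields in order:
  yield 0
  yield 1
  yield 2
  yield 0
  yield 1
  yield 2
Therefore result = [0, 1, 2, 0, 1, 2].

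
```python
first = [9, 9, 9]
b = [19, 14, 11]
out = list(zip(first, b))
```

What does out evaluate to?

Step 1: zip pairs elements at same index:
  Index 0: (9, 19)
  Index 1: (9, 14)
  Index 2: (9, 11)
Therefore out = [(9, 19), (9, 14), (9, 11)].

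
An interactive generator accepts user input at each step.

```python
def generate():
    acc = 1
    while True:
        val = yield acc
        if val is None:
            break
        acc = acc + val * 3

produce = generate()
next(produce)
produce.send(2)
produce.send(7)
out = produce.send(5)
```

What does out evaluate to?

Step 1: next() -> yield acc=1.
Step 2: send(2) -> val=2, acc = 1 + 2*3 = 7, yield 7.
Step 3: send(7) -> val=7, acc = 7 + 7*3 = 28, yield 28.
Step 4: send(5) -> val=5, acc = 28 + 5*3 = 43, yield 43.
Therefore out = 43.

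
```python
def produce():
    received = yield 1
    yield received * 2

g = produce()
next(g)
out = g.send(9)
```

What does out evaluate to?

Step 1: next(g) advances to first yield, producing 1.
Step 2: send(9) resumes, received = 9.
Step 3: yield received * 2 = 9 * 2 = 18.
Therefore out = 18.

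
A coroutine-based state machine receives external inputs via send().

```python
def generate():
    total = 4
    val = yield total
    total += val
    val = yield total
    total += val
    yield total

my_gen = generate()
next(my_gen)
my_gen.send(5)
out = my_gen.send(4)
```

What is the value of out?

Step 1: next() -> yield total=4.
Step 2: send(5) -> val=5, total = 4+5 = 9, yield 9.
Step 3: send(4) -> val=4, total = 9+4 = 13, yield 13.
Therefore out = 13.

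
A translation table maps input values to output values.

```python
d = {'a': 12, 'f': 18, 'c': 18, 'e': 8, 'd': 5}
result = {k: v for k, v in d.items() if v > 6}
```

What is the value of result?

Step 1: Filter items where value > 6:
  'a': 12 > 6: kept
  'f': 18 > 6: kept
  'c': 18 > 6: kept
  'e': 8 > 6: kept
  'd': 5 <= 6: removed
Therefore result = {'a': 12, 'f': 18, 'c': 18, 'e': 8}.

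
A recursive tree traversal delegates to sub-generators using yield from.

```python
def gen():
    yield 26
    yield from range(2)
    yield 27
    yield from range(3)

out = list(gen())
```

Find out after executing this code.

Step 1: Trace yields in order:
  yield 26
  yield 0
  yield 1
  yield 27
  yield 0
  yield 1
  yield 2
Therefore out = [26, 0, 1, 27, 0, 1, 2].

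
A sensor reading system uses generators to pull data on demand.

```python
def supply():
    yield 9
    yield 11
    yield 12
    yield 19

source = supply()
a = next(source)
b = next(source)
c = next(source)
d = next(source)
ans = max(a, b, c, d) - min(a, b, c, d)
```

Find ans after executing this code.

Step 1: Create generator and consume all values:
  a = next(source) = 9
  b = next(source) = 11
  c = next(source) = 12
  d = next(source) = 19
Step 2: max = 19, min = 9, ans = 19 - 9 = 10.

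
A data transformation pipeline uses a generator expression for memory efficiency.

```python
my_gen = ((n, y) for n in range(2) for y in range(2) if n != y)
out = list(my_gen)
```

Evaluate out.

Step 1: Nested generator over range(2) x range(2) where n != y:
  (0, 0): excluded (n == y)
  (0, 1): included
  (1, 0): included
  (1, 1): excluded (n == y)
Therefore out = [(0, 1), (1, 0)].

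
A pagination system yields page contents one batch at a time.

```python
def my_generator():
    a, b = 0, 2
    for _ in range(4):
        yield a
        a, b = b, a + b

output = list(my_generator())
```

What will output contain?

Step 1: Fibonacci-like sequence starting with a=0, b=2:
  Iteration 1: yield a=0, then a,b = 2,2
  Iteration 2: yield a=2, then a,b = 2,4
  Iteration 3: yield a=2, then a,b = 4,6
  Iteration 4: yield a=4, then a,b = 6,10
Therefore output = [0, 2, 2, 4].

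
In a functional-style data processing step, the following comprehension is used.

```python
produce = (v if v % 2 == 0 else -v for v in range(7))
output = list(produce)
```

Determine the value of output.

Step 1: For each v in range(7), yield v if even, else -v:
  v=0: even, yield 0
  v=1: odd, yield -1
  v=2: even, yield 2
  v=3: odd, yield -3
  v=4: even, yield 4
  v=5: odd, yield -5
  v=6: even, yield 6
Therefore output = [0, -1, 2, -3, 4, -5, 6].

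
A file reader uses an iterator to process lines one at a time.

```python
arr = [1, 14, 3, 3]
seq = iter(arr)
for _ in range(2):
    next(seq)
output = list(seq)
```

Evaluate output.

Step 1: Create iterator over [1, 14, 3, 3].
Step 2: Advance 2 positions (consuming [1, 14]).
Step 3: list() collects remaining elements: [3, 3].
Therefore output = [3, 3].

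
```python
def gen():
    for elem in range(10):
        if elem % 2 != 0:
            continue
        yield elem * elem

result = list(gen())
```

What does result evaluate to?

Step 1: Only yield elem**2 when elem is divisible by 2:
  elem=0: 0 % 2 == 0, yield 0**2 = 0
  elem=2: 2 % 2 == 0, yield 2**2 = 4
  elem=4: 4 % 2 == 0, yield 4**2 = 16
  elem=6: 6 % 2 == 0, yield 6**2 = 36
  elem=8: 8 % 2 == 0, yield 8**2 = 64
Therefore result = [0, 4, 16, 36, 64].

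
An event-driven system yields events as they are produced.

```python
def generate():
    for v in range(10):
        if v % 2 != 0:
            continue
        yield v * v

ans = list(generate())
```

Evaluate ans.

Step 1: Only yield v**2 when v is divisible by 2:
  v=0: 0 % 2 == 0, yield 0**2 = 0
  v=2: 2 % 2 == 0, yield 2**2 = 4
  v=4: 4 % 2 == 0, yield 4**2 = 16
  v=6: 6 % 2 == 0, yield 6**2 = 36
  v=8: 8 % 2 == 0, yield 8**2 = 64
Therefore ans = [0, 4, 16, 36, 64].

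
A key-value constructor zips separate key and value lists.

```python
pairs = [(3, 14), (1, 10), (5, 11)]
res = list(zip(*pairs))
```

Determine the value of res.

Step 1: zip(*pairs) transposes: unzips [(3, 14), (1, 10), (5, 11)] into separate sequences.
Step 2: First elements: (3, 1, 5), second elements: (14, 10, 11).
Therefore res = [(3, 1, 5), (14, 10, 11)].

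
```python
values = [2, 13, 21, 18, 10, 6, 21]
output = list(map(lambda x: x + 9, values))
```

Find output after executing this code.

Step 1: Apply lambda x: x + 9 to each element:
  2 -> 11
  13 -> 22
  21 -> 30
  18 -> 27
  10 -> 19
  6 -> 15
  21 -> 30
Therefore output = [11, 22, 30, 27, 19, 15, 30].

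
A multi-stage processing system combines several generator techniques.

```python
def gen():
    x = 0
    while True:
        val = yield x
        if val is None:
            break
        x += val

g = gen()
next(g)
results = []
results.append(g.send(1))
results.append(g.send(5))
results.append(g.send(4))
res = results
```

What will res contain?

Step 1: next(g) -> yield 0.
Step 2: send(1) -> x = 1, yield 1.
Step 3: send(5) -> x = 6, yield 6.
Step 4: send(4) -> x = 10, yield 10.
Therefore res = [1, 6, 10].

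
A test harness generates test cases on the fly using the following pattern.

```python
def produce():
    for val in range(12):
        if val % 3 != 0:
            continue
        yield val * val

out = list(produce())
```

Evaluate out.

Step 1: Only yield val**2 when val is divisible by 3:
  val=0: 0 % 3 == 0, yield 0**2 = 0
  val=3: 3 % 3 == 0, yield 3**2 = 9
  val=6: 6 % 3 == 0, yield 6**2 = 36
  val=9: 9 % 3 == 0, yield 9**2 = 81
Therefore out = [0, 9, 36, 81].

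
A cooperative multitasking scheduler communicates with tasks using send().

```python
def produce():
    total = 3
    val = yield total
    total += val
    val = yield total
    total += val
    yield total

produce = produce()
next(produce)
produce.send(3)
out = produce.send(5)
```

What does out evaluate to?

Step 1: next() -> yield total=3.
Step 2: send(3) -> val=3, total = 3+3 = 6, yield 6.
Step 3: send(5) -> val=5, total = 6+5 = 11, yield 11.
Therefore out = 11.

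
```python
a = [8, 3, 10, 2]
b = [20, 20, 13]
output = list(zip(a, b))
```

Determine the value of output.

Step 1: zip stops at shortest (len(a)=4, len(b)=3):
  Index 0: (8, 20)
  Index 1: (3, 20)
  Index 2: (10, 13)
Step 2: Last element of a (2) has no pair, dropped.
Therefore output = [(8, 20), (3, 20), (10, 13)].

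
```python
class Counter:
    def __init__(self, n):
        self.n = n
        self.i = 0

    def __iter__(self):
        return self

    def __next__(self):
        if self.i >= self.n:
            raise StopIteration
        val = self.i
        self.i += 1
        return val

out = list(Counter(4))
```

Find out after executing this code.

Step 1: Counter(4) creates an iterator counting 0 to 3.
Step 2: list() consumes all values: [0, 1, 2, 3].
Therefore out = [0, 1, 2, 3].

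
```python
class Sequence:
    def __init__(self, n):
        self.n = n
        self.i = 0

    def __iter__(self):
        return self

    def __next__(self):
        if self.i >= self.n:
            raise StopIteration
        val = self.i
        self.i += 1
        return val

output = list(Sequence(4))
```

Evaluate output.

Step 1: Sequence(4) creates an iterator counting 0 to 3.
Step 2: list() consumes all values: [0, 1, 2, 3].
Therefore output = [0, 1, 2, 3].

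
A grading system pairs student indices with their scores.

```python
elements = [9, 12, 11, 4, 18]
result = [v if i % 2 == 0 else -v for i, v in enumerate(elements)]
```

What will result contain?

Step 1: For each (i, v), keep v if i is even, negate if odd:
  i=0 (even): keep 9
  i=1 (odd): negate to -12
  i=2 (even): keep 11
  i=3 (odd): negate to -4
  i=4 (even): keep 18
Therefore result = [9, -12, 11, -4, 18].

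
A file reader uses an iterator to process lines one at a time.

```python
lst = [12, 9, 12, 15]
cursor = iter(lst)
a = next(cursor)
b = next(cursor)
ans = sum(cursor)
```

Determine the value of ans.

Step 1: Create iterator over [12, 9, 12, 15].
Step 2: a = next() = 12, b = next() = 9.
Step 3: sum() of remaining [12, 15] = 27.
Therefore ans = 27.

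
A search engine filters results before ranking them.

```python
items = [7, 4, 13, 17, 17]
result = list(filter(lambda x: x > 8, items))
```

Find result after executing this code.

Step 1: Filter elements > 8:
  7: removed
  4: removed
  13: kept
  17: kept
  17: kept
Therefore result = [13, 17, 17].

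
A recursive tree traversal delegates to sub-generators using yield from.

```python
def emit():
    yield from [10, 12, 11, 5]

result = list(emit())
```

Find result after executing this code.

Step 1: yield from delegates to the iterable, yielding each element.
Step 2: Collected values: [10, 12, 11, 5].
Therefore result = [10, 12, 11, 5].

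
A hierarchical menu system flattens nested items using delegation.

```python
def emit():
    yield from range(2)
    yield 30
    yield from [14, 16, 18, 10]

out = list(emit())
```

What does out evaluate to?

Step 1: Trace yields in order:
  yield 0
  yield 1
  yield 30
  yield 14
  yield 16
  yield 18
  yield 10
Therefore out = [0, 1, 30, 14, 16, 18, 10].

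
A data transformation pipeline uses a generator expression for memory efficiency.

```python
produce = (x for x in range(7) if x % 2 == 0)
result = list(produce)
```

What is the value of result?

Step 1: Filter range(7) keeping only even values:
  x=0: even, included
  x=1: odd, excluded
  x=2: even, included
  x=3: odd, excluded
  x=4: even, included
  x=5: odd, excluded
  x=6: even, included
Therefore result = [0, 2, 4, 6].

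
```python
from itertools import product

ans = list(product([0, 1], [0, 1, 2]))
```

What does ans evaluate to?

Step 1: product([0, 1], [0, 1, 2]) gives all pairs:
  (0, 0)
  (0, 1)
  (0, 2)
  (1, 0)
  (1, 1)
  (1, 2)
Therefore ans = [(0, 0), (0, 1), (0, 2), (1, 0), (1, 1), (1, 2)].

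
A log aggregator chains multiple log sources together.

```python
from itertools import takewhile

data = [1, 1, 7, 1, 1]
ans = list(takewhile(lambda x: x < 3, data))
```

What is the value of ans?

Step 1: takewhile stops at first element >= 3:
  1 < 3: take
  1 < 3: take
  7 >= 3: stop
Therefore ans = [1, 1].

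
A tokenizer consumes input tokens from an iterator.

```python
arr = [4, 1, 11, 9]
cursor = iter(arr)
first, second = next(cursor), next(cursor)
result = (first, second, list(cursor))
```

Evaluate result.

Step 1: Create iterator over [4, 1, 11, 9].
Step 2: first = 4, second = 1.
Step 3: Remaining elements: [11, 9].
Therefore result = (4, 1, [11, 9]).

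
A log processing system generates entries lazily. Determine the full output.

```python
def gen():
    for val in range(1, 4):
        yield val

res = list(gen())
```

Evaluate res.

Step 1: The generator yields each value from range(1, 4).
Step 2: list() consumes all yields: [1, 2, 3].
Therefore res = [1, 2, 3].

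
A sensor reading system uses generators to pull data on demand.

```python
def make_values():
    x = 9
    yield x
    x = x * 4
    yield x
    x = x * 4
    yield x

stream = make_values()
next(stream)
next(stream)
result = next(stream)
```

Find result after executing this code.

Step 1: Trace through generator execution:
  Yield 1: x starts at 9, yield 9
  Yield 2: x = 9 * 4 = 36, yield 36
  Yield 3: x = 36 * 4 = 144, yield 144
Step 2: First next() gets 9, second next() gets the second value, third next() yields 144.
Therefore result = 144.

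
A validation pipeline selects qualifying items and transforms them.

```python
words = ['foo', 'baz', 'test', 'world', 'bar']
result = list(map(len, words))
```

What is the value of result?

Step 1: Map len() to each word:
  'foo' -> 3
  'baz' -> 3
  'test' -> 4
  'world' -> 5
  'bar' -> 3
Therefore result = [3, 3, 4, 5, 3].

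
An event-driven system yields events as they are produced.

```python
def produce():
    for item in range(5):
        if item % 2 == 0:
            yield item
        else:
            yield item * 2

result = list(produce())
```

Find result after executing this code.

Step 1: For each item in range(5), yield item if even, else item*2:
  item=0 (even): yield 0
  item=1 (odd): yield 1*2 = 2
  item=2 (even): yield 2
  item=3 (odd): yield 3*2 = 6
  item=4 (even): yield 4
Therefore result = [0, 2, 2, 6, 4].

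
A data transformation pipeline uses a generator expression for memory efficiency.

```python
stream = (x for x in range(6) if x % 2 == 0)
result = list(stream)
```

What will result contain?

Step 1: Filter range(6) keeping only even values:
  x=0: even, included
  x=1: odd, excluded
  x=2: even, included
  x=3: odd, excluded
  x=4: even, included
  x=5: odd, excluded
Therefore result = [0, 2, 4].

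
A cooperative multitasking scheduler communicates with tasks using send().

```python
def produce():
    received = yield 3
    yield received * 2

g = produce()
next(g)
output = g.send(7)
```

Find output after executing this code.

Step 1: next(g) advances to first yield, producing 3.
Step 2: send(7) resumes, received = 7.
Step 3: yield received * 2 = 7 * 2 = 14.
Therefore output = 14.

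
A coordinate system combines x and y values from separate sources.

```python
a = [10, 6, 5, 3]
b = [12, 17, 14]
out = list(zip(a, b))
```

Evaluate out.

Step 1: zip stops at shortest (len(a)=4, len(b)=3):
  Index 0: (10, 12)
  Index 1: (6, 17)
  Index 2: (5, 14)
Step 2: Last element of a (3) has no pair, dropped.
Therefore out = [(10, 12), (6, 17), (5, 14)].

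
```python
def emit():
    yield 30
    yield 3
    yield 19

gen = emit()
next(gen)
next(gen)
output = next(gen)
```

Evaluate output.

Step 1: emit() creates a generator.
Step 2: next(gen) yields 30 (consumed and discarded).
Step 3: next(gen) yields 3 (consumed and discarded).
Step 4: next(gen) yields 19, assigned to output.
Therefore output = 19.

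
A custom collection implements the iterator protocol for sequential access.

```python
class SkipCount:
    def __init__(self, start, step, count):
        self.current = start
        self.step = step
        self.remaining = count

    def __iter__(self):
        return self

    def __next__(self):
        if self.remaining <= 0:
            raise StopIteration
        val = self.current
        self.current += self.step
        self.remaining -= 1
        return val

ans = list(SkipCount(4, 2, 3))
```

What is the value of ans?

Step 1: SkipCount starts at 4, increments by 2, for 3 steps:
  Yield 4, then current += 2
  Yield 6, then current += 2
  Yield 8, then current += 2
Therefore ans = [4, 6, 8].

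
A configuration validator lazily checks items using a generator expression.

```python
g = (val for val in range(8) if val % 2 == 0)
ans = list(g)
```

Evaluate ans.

Step 1: Filter range(8) keeping only even values:
  val=0: even, included
  val=1: odd, excluded
  val=2: even, included
  val=3: odd, excluded
  val=4: even, included
  val=5: odd, excluded
  val=6: even, included
  val=7: odd, excluded
Therefore ans = [0, 2, 4, 6].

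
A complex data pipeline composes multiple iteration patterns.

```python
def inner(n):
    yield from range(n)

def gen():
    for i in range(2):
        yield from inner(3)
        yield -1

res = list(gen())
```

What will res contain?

Step 1: For each i in range(2):
  i=0: yield from inner(3) -> [0, 1, 2], then yield -1
  i=1: yield from inner(3) -> [0, 1, 2], then yield -1
Therefore res = [0, 1, 2, -1, 0, 1, 2, -1].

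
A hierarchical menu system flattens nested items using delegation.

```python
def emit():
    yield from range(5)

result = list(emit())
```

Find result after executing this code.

Step 1: yield from delegates to the iterable, yielding each element.
Step 2: Collected values: [0, 1, 2, 3, 4].
Therefore result = [0, 1, 2, 3, 4].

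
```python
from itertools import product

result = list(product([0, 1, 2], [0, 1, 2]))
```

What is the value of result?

Step 1: product([0, 1, 2], [0, 1, 2]) gives all pairs:
  (0, 0)
  (0, 1)
  (0, 2)
  (1, 0)
  (1, 1)
  (1, 2)
  (2, 0)
  (2, 1)
  (2, 2)
Therefore result = [(0, 0), (0, 1), (0, 2), (1, 0), (1, 1), (1, 2), (2, 0), (2, 1), (2, 2)].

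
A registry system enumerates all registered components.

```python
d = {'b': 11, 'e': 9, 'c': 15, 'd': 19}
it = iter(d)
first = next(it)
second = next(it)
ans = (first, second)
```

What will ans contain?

Step 1: iter(d) iterates over keys: ['b', 'e', 'c', 'd'].
Step 2: first = next(it) = 'b', second = next(it) = 'e'.
Therefore ans = ('b', 'e').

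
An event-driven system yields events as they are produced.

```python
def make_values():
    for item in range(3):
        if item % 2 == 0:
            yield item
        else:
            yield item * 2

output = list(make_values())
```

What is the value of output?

Step 1: For each item in range(3), yield item if even, else item*2:
  item=0 (even): yield 0
  item=1 (odd): yield 1*2 = 2
  item=2 (even): yield 2
Therefore output = [0, 2, 2].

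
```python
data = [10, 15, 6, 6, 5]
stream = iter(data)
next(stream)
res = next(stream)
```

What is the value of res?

Step 1: Create iterator over [10, 15, 6, 6, 5].
Step 2: next() consumes 10.
Step 3: next() returns 15.
Therefore res = 15.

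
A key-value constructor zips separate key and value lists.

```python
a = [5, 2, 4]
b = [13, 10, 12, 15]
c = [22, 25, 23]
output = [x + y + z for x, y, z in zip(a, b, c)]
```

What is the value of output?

Step 1: zip three lists (truncates to shortest, len=3):
  5 + 13 + 22 = 40
  2 + 10 + 25 = 37
  4 + 12 + 23 = 39
Therefore output = [40, 37, 39].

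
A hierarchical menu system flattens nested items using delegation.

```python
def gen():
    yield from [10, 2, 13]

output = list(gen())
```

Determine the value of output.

Step 1: yield from delegates to the iterable, yielding each element.
Step 2: Collected values: [10, 2, 13].
Therefore output = [10, 2, 13].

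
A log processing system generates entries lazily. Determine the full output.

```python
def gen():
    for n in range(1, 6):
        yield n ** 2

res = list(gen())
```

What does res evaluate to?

Step 1: For each n in range(1, 6), yield n**2:
  n=1: yield 1**2 = 1
  n=2: yield 2**2 = 4
  n=3: yield 3**2 = 9
  n=4: yield 4**2 = 16
  n=5: yield 5**2 = 25
Therefore res = [1, 4, 9, 16, 25].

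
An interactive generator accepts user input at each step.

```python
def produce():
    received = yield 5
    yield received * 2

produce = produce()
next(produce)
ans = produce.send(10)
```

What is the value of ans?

Step 1: next(produce) advances to first yield, producing 5.
Step 2: send(10) resumes, received = 10.
Step 3: yield received * 2 = 10 * 2 = 20.
Therefore ans = 20.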